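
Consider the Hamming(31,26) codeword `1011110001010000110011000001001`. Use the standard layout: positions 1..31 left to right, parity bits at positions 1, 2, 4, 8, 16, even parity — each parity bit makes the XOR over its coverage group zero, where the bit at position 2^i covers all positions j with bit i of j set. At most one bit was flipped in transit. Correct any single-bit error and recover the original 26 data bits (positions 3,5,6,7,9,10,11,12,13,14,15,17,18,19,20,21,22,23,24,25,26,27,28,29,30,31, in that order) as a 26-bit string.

11100101000110011000001001

s1: b1⊕b3⊕b5⊕b7⊕b9⊕b11⊕b13⊕b15⊕b17⊕b19⊕b21⊕b23⊕b25⊕b27⊕b29⊕b31 = 1⊕1⊕1⊕0⊕0⊕0⊕0⊕0⊕1⊕0⊕1⊕0⊕0⊕0⊕0⊕1 = 0
s2: b2⊕b3⊕b6⊕b7⊕b10⊕b11⊕b14⊕b15⊕b18⊕b19⊕b22⊕b23⊕b26⊕b27⊕b30⊕b31 = 0⊕1⊕1⊕0⊕1⊕0⊕0⊕0⊕1⊕0⊕1⊕0⊕0⊕0⊕0⊕1 = 0
s4: b4⊕b5⊕b6⊕b7⊕b12⊕b13⊕b14⊕b15⊕b20⊕b21⊕b22⊕b23⊕b28⊕b29⊕b30⊕b31 = 1⊕1⊕1⊕0⊕1⊕0⊕0⊕0⊕0⊕1⊕1⊕0⊕1⊕0⊕0⊕1 = 0
s8: b8⊕b9⊕b10⊕b11⊕b12⊕b13⊕b14⊕b15⊕b24⊕b25⊕b26⊕b27⊕b28⊕b29⊕b30⊕b31 = 0⊕0⊕1⊕0⊕1⊕0⊕0⊕0⊕0⊕0⊕0⊕0⊕1⊕0⊕0⊕1 = 0
s16: b16⊕b17⊕b18⊕b19⊕b20⊕b21⊕b22⊕b23⊕b24⊕b25⊕b26⊕b27⊕b28⊕b29⊕b30⊕b31 = 0⊕1⊕1⊕0⊕0⊕1⊕1⊕0⊕0⊕0⊕0⊕0⊕1⊕0⊕0⊕1 = 0
Syndrome (s16...s1) = 00000 → position 0 (no error).
No correction needed.
Data bits at positions 3,5,6,7,9,10,11,12,13,14,15,17,18,19,20,21,22,23,24,25,26,27,28,29,30,31: 11100101000110011000001001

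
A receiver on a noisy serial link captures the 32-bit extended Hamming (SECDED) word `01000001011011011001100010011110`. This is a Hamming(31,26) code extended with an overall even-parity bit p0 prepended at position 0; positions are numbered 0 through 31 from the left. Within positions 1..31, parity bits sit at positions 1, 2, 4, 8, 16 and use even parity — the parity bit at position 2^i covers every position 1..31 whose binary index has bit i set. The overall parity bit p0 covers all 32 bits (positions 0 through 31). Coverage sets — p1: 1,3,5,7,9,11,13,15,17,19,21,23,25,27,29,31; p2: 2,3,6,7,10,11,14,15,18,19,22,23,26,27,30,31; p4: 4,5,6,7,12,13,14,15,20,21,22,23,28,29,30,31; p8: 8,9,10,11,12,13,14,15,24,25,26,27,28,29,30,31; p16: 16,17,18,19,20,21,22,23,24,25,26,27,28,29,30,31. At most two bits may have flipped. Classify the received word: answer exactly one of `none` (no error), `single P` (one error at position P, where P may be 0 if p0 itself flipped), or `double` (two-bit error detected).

single 0

s1: b1⊕b3⊕b5⊕b7⊕b9⊕b11⊕b13⊕b15⊕b17⊕b19⊕b21⊕b23⊕b25⊕b27⊕b29⊕b31 = 1⊕0⊕0⊕1⊕1⊕0⊕1⊕1⊕0⊕1⊕0⊕0⊕0⊕1⊕1⊕0 = 0
s2: b2⊕b3⊕b6⊕b7⊕b10⊕b11⊕b14⊕b15⊕b18⊕b19⊕b22⊕b23⊕b26⊕b27⊕b30⊕b31 = 0⊕0⊕0⊕1⊕1⊕0⊕0⊕1⊕0⊕1⊕0⊕0⊕0⊕1⊕1⊕0 = 0
s4: b4⊕b5⊕b6⊕b7⊕b12⊕b13⊕b14⊕b15⊕b20⊕b21⊕b22⊕b23⊕b28⊕b29⊕b30⊕b31 = 0⊕0⊕0⊕1⊕1⊕1⊕0⊕1⊕1⊕0⊕0⊕0⊕1⊕1⊕1⊕0 = 0
s8: b8⊕b9⊕b10⊕b11⊕b12⊕b13⊕b14⊕b15⊕b24⊕b25⊕b26⊕b27⊕b28⊕b29⊕b30⊕b31 = 0⊕1⊕1⊕0⊕1⊕1⊕0⊕1⊕1⊕0⊕0⊕1⊕1⊕1⊕1⊕0 = 0
s16: b16⊕b17⊕b18⊕b19⊕b20⊕b21⊕b22⊕b23⊕b24⊕b25⊕b26⊕b27⊕b28⊕b29⊕b30⊕b31 = 1⊕0⊕0⊕1⊕1⊕0⊕0⊕0⊕1⊕0⊕0⊕1⊕1⊕1⊕1⊕0 = 0
Syndrome (s16...s1) = 00000 → position 0 (no error).
Overall parity (XOR of all 32 bits, including p0): 0⊕1⊕0⊕0⊕0⊕0⊕0⊕1⊕0⊕1⊕1⊕0⊕1⊕1⊕0⊕1⊕1⊕0⊕0⊕1⊕1⊕0⊕0⊕0⊕1⊕0⊕0⊕1⊕1⊕1⊕1⊕0 = 1
Overall=1, syndrome position=0 → single-bit error at position 0.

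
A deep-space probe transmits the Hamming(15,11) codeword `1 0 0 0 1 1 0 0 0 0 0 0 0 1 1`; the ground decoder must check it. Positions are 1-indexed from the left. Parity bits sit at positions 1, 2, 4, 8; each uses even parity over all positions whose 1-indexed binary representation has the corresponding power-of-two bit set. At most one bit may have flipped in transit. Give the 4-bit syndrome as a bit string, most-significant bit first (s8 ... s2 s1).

s1: b1⊕b3⊕b5⊕b7⊕b9⊕b11⊕b13⊕b15 = 1⊕0⊕1⊕0⊕0⊕0⊕0⊕1 = 1
s2: b2⊕b3⊕b6⊕b7⊕b10⊕b11⊕b14⊕b15 = 0⊕0⊕1⊕0⊕0⊕0⊕1⊕1 = 1
s4: b4⊕b5⊕b6⊕b7⊕b12⊕b13⊕b14⊕b15 = 0⊕1⊕1⊕0⊕0⊕0⊕1⊕1 = 0
s8: b8⊕b9⊕b10⊕b11⊕b12⊕b13⊕b14⊕b15 = 0⊕0⊕0⊕0⊕0⊕0⊕1⊕1 = 0
Syndrome (s8...s1) = 0011 → position 3.

0011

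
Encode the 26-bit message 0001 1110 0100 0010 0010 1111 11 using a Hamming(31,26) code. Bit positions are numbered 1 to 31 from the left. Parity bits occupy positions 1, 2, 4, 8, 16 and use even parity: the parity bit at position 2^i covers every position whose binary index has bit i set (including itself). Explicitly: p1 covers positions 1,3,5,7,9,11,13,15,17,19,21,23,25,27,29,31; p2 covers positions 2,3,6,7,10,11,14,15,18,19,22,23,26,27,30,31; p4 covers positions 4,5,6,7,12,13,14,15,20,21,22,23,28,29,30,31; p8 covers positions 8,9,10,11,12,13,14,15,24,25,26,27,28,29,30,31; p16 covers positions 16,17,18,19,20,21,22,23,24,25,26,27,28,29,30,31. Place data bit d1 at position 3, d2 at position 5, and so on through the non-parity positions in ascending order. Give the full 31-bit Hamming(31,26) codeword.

0001001111100100000100010111111

Place data bits at non-power-of-two positions: b3=0, b5=0, b6=0, b7=1, b9=1, b10=1, b11=1, b12=0, b13=0, b14=1, b15=0, b17=0, b18=0, b19=0, b20=1, b21=0, b22=0, b23=0, b24=1, b25=0, b26=1, b27=1, b28=1, b29=1, b30=1, b31=1.
p1 = XOR of data positions {3,5,7,9,11,13,15,17,19,21,23,25,27,29,31} = 0⊕0⊕1⊕1⊕1⊕0⊕0⊕0⊕0⊕0⊕0⊕0⊕1⊕1⊕1 = 0
p2 = XOR of data positions {3,6,7,10,11,14,15,18,19,22,23,26,27,30,31} = 0⊕0⊕1⊕1⊕1⊕1⊕0⊕0⊕0⊕0⊕0⊕1⊕1⊕1⊕1 = 0
p4 = XOR of data positions {5,6,7,12,13,14,15,20,21,22,23,28,29,30,31} = 0⊕0⊕1⊕0⊕0⊕1⊕0⊕1⊕0⊕0⊕0⊕1⊕1⊕1⊕1 = 1
p8 = XOR of data positions {9,10,11,12,13,14,15,24,25,26,27,28,29,30,31} = 1⊕1⊕1⊕0⊕0⊕1⊕0⊕1⊕0⊕1⊕1⊕1⊕1⊕1⊕1 = 1
p16 = XOR of data positions {17,18,19,20,21,22,23,24,25,26,27,28,29,30,31} = 0⊕0⊕0⊕1⊕0⊕0⊕0⊕1⊕0⊕1⊕1⊕1⊕1⊕1⊕1 = 0
Codeword b1..b31 = 0001001111100100000100010111111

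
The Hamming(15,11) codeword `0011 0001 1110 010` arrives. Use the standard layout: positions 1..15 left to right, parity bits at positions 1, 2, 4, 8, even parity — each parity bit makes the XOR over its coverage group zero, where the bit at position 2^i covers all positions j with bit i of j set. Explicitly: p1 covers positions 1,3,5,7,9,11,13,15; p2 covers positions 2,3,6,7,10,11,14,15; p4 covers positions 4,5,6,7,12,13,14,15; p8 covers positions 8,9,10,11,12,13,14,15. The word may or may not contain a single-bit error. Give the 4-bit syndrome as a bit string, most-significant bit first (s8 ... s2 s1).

1001

s1: b1⊕b3⊕b5⊕b7⊕b9⊕b11⊕b13⊕b15 = 0⊕1⊕0⊕0⊕1⊕1⊕0⊕0 = 1
s2: b2⊕b3⊕b6⊕b7⊕b10⊕b11⊕b14⊕b15 = 0⊕1⊕0⊕0⊕1⊕1⊕1⊕0 = 0
s4: b4⊕b5⊕b6⊕b7⊕b12⊕b13⊕b14⊕b15 = 1⊕0⊕0⊕0⊕0⊕0⊕1⊕0 = 0
s8: b8⊕b9⊕b10⊕b11⊕b12⊕b13⊕b14⊕b15 = 1⊕1⊕1⊕1⊕0⊕0⊕1⊕0 = 1
Syndrome (s8...s1) = 1001 → position 9.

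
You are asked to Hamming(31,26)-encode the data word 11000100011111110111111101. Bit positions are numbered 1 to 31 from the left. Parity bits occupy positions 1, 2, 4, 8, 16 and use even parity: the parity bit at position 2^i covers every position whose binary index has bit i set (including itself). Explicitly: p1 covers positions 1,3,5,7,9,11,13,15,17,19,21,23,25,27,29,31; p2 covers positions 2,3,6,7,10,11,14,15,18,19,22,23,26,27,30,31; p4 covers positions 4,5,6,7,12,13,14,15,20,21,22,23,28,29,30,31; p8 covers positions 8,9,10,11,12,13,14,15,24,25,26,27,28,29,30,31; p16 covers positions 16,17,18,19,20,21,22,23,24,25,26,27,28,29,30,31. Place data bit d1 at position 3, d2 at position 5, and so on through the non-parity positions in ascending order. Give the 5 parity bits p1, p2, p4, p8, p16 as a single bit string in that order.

10101

Place data bits at non-power-of-two positions: b3=1, b5=1, b6=0, b7=0, b9=0, b10=1, b11=0, b12=0, b13=0, b14=1, b15=1, b17=1, b18=1, b19=1, b20=1, b21=1, b22=0, b23=1, b24=1, b25=1, b26=1, b27=1, b28=1, b29=1, b30=0, b31=1.
p1 = XOR of data positions {3,5,7,9,11,13,15,17,19,21,23,25,27,29,31} = 1⊕1⊕0⊕0⊕0⊕0⊕1⊕1⊕1⊕1⊕1⊕1⊕1⊕1⊕1 = 1
p2 = XOR of data positions {3,6,7,10,11,14,15,18,19,22,23,26,27,30,31} = 1⊕0⊕0⊕1⊕0⊕1⊕1⊕1⊕1⊕0⊕1⊕1⊕1⊕0⊕1 = 0
p4 = XOR of data positions {5,6,7,12,13,14,15,20,21,22,23,28,29,30,31} = 1⊕0⊕0⊕0⊕0⊕1⊕1⊕1⊕1⊕0⊕1⊕1⊕1⊕0⊕1 = 1
p8 = XOR of data positions {9,10,11,12,13,14,15,24,25,26,27,28,29,30,31} = 0⊕1⊕0⊕0⊕0⊕1⊕1⊕1⊕1⊕1⊕1⊕1⊕1⊕0⊕1 = 0
p16 = XOR of data positions {17,18,19,20,21,22,23,24,25,26,27,28,29,30,31} = 1⊕1⊕1⊕1⊕1⊕0⊕1⊕1⊕1⊕1⊕1⊕1⊕1⊕0⊕1 = 1
Parity bits p1,p2,p4,p8,p16 = 10101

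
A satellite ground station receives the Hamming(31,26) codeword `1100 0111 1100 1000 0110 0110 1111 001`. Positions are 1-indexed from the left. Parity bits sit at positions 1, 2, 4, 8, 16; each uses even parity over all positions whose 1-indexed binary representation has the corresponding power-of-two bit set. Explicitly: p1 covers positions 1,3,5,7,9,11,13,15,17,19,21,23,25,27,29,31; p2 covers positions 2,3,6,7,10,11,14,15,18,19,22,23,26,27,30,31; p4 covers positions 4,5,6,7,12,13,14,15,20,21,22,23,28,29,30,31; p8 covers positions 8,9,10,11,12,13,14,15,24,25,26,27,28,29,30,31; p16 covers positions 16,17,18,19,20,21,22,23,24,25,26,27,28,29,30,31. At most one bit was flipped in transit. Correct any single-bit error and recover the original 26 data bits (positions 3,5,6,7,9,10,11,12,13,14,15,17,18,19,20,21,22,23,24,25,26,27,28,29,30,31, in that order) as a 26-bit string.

s1: b1⊕b3⊕b5⊕b7⊕b9⊕b11⊕b13⊕b15⊕b17⊕b19⊕b21⊕b23⊕b25⊕b27⊕b29⊕b31 = 1⊕0⊕0⊕1⊕1⊕0⊕1⊕0⊕0⊕1⊕0⊕1⊕1⊕1⊕0⊕1 = 1
s2: b2⊕b3⊕b6⊕b7⊕b10⊕b11⊕b14⊕b15⊕b18⊕b19⊕b22⊕b23⊕b26⊕b27⊕b30⊕b31 = 1⊕0⊕1⊕1⊕1⊕0⊕0⊕0⊕1⊕1⊕1⊕1⊕1⊕1⊕0⊕1 = 1
s4: b4⊕b5⊕b6⊕b7⊕b12⊕b13⊕b14⊕b15⊕b20⊕b21⊕b22⊕b23⊕b28⊕b29⊕b30⊕b31 = 0⊕0⊕1⊕1⊕0⊕1⊕0⊕0⊕0⊕0⊕1⊕1⊕1⊕0⊕0⊕1 = 1
s8: b8⊕b9⊕b10⊕b11⊕b12⊕b13⊕b14⊕b15⊕b24⊕b25⊕b26⊕b27⊕b28⊕b29⊕b30⊕b31 = 1⊕1⊕1⊕0⊕0⊕1⊕0⊕0⊕0⊕1⊕1⊕1⊕1⊕0⊕0⊕1 = 1
s16: b16⊕b17⊕b18⊕b19⊕b20⊕b21⊕b22⊕b23⊕b24⊕b25⊕b26⊕b27⊕b28⊕b29⊕b30⊕b31 = 0⊕0⊕1⊕1⊕0⊕0⊕1⊕1⊕0⊕1⊕1⊕1⊕1⊕0⊕0⊕1 = 1
Syndrome (s16...s1) = 11111 → position 31.
Flip bit 31: corrected codeword = 1100011111001000011001101111000
Data bits at positions 3,5,6,7,9,10,11,12,13,14,15,17,18,19,20,21,22,23,24,25,26,27,28,29,30,31: 00111100100011001101111000

00111100100011001101111000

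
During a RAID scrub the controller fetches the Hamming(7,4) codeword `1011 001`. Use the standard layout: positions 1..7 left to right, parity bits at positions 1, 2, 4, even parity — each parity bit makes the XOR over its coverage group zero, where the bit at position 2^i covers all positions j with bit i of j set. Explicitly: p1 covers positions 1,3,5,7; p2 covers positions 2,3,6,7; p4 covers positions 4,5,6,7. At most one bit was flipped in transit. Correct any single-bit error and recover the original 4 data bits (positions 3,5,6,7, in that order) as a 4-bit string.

1001

s1: b1⊕b3⊕b5⊕b7 = 1⊕1⊕0⊕1 = 1
s2: b2⊕b3⊕b6⊕b7 = 0⊕1⊕0⊕1 = 0
s4: b4⊕b5⊕b6⊕b7 = 1⊕0⊕0⊕1 = 0
Syndrome (s4...s1) = 001 → position 1.
Flip bit 1: corrected codeword = 0011001
Data bits at positions 3,5,6,7: 1001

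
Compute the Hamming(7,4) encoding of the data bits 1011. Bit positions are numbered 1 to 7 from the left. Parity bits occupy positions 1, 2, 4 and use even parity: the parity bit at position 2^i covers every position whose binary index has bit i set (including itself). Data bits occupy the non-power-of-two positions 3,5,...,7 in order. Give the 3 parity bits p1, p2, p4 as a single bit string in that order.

Place data bits at non-power-of-two positions: b3=1, b5=0, b6=1, b7=1.
p1 = XOR of data positions {3,5,7} = 1⊕0⊕1 = 0
p2 = XOR of data positions {3,6,7} = 1⊕1⊕1 = 1
p4 = XOR of data positions {5,6,7} = 0⊕1⊕1 = 0
Parity bits p1,p2,p4 = 010

010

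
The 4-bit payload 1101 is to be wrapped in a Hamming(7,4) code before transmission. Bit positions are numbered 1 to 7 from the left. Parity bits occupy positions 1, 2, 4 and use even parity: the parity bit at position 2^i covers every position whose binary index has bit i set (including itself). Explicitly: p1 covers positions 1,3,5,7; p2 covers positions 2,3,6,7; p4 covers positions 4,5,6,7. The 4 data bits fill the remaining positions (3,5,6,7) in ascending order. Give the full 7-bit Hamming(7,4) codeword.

Place data bits at non-power-of-two positions: b3=1, b5=1, b6=0, b7=1.
p1 = XOR of data positions {3,5,7} = 1⊕1⊕1 = 1
p2 = XOR of data positions {3,6,7} = 1⊕0⊕1 = 0
p4 = XOR of data positions {5,6,7} = 1⊕0⊕1 = 0
Codeword b1..b7 = 1010101

1010101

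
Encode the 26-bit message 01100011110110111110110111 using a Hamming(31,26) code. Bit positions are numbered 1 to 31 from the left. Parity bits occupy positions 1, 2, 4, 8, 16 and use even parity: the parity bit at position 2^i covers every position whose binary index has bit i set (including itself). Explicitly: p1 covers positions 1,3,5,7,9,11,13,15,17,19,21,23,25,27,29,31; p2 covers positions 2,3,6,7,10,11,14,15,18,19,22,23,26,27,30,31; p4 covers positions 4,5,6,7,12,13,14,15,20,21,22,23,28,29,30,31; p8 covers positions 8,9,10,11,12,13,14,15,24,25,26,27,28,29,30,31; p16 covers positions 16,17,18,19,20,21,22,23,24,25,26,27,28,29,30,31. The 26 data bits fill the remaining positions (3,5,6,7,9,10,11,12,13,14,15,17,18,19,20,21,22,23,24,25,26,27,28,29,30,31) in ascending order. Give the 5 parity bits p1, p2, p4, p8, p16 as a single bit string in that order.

10000

Place data bits at non-power-of-two positions: b3=0, b5=1, b6=1, b7=0, b9=0, b10=0, b11=1, b12=1, b13=1, b14=1, b15=0, b17=1, b18=1, b19=0, b20=1, b21=1, b22=1, b23=1, b24=1, b25=0, b26=1, b27=1, b28=0, b29=1, b30=1, b31=1.
p1 = XOR of data positions {3,5,7,9,11,13,15,17,19,21,23,25,27,29,31} = 0⊕1⊕0⊕0⊕1⊕1⊕0⊕1⊕0⊕1⊕1⊕0⊕1⊕1⊕1 = 1
p2 = XOR of data positions {3,6,7,10,11,14,15,18,19,22,23,26,27,30,31} = 0⊕1⊕0⊕0⊕1⊕1⊕0⊕1⊕0⊕1⊕1⊕1⊕1⊕1⊕1 = 0
p4 = XOR of data positions {5,6,7,12,13,14,15,20,21,22,23,28,29,30,31} = 1⊕1⊕0⊕1⊕1⊕1⊕0⊕1⊕1⊕1⊕1⊕0⊕1⊕1⊕1 = 0
p8 = XOR of data positions {9,10,11,12,13,14,15,24,25,26,27,28,29,30,31} = 0⊕0⊕1⊕1⊕1⊕1⊕0⊕1⊕0⊕1⊕1⊕0⊕1⊕1⊕1 = 0
p16 = XOR of data positions {17,18,19,20,21,22,23,24,25,26,27,28,29,30,31} = 1⊕1⊕0⊕1⊕1⊕1⊕1⊕1⊕0⊕1⊕1⊕0⊕1⊕1⊕1 = 0
Parity bits p1,p2,p4,p8,p16 = 10000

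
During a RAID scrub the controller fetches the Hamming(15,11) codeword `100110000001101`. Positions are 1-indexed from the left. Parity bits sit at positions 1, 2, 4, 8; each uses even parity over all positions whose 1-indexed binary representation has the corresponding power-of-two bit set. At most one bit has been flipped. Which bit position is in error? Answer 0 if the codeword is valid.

s1: b1⊕b3⊕b5⊕b7⊕b9⊕b11⊕b13⊕b15 = 1⊕0⊕1⊕0⊕0⊕0⊕1⊕1 = 0
s2: b2⊕b3⊕b6⊕b7⊕b10⊕b11⊕b14⊕b15 = 0⊕0⊕0⊕0⊕0⊕0⊕0⊕1 = 1
s4: b4⊕b5⊕b6⊕b7⊕b12⊕b13⊕b14⊕b15 = 1⊕1⊕0⊕0⊕1⊕1⊕0⊕1 = 1
s8: b8⊕b9⊕b10⊕b11⊕b12⊕b13⊕b14⊕b15 = 0⊕0⊕0⊕0⊕1⊕1⊕0⊕1 = 1
Syndrome (s8...s1) = 1110 → position 14.

14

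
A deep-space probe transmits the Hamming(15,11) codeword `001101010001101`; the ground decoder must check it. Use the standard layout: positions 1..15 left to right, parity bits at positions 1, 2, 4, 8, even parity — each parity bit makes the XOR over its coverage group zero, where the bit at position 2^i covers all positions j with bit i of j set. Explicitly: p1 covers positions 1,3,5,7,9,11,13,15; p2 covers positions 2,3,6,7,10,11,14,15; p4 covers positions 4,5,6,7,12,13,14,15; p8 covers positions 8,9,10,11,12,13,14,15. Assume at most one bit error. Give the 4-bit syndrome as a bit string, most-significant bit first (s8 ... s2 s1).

s1: b1⊕b3⊕b5⊕b7⊕b9⊕b11⊕b13⊕b15 = 0⊕1⊕0⊕0⊕0⊕0⊕1⊕1 = 1
s2: b2⊕b3⊕b6⊕b7⊕b10⊕b11⊕b14⊕b15 = 0⊕1⊕1⊕0⊕0⊕0⊕0⊕1 = 1
s4: b4⊕b5⊕b6⊕b7⊕b12⊕b13⊕b14⊕b15 = 1⊕0⊕1⊕0⊕1⊕1⊕0⊕1 = 1
s8: b8⊕b9⊕b10⊕b11⊕b12⊕b13⊕b14⊕b15 = 1⊕0⊕0⊕0⊕1⊕1⊕0⊕1 = 0
Syndrome (s8...s1) = 0111 → position 7.

0111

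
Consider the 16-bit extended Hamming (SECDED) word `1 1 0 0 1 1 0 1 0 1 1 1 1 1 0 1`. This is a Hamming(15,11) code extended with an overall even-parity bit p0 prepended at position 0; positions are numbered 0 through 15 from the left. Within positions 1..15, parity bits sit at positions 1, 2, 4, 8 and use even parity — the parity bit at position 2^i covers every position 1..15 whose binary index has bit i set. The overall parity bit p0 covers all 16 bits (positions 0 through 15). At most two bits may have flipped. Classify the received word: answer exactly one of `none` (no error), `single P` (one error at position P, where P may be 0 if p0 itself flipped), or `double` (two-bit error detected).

single 1

s1: b1⊕b3⊕b5⊕b7⊕b9⊕b11⊕b13⊕b15 = 1⊕0⊕1⊕1⊕1⊕1⊕1⊕1 = 1
s2: b2⊕b3⊕b6⊕b7⊕b10⊕b11⊕b14⊕b15 = 0⊕0⊕0⊕1⊕1⊕1⊕0⊕1 = 0
s4: b4⊕b5⊕b6⊕b7⊕b12⊕b13⊕b14⊕b15 = 1⊕1⊕0⊕1⊕1⊕1⊕0⊕1 = 0
s8: b8⊕b9⊕b10⊕b11⊕b12⊕b13⊕b14⊕b15 = 0⊕1⊕1⊕1⊕1⊕1⊕0⊕1 = 0
Syndrome (s8...s1) = 0001 → position 1.
Overall parity (XOR of all 16 bits, including p0): 1⊕1⊕0⊕0⊕1⊕1⊕0⊕1⊕0⊕1⊕1⊕1⊕1⊕1⊕0⊕1 = 1
Overall=1, syndrome position=1 → single-bit error at position 1.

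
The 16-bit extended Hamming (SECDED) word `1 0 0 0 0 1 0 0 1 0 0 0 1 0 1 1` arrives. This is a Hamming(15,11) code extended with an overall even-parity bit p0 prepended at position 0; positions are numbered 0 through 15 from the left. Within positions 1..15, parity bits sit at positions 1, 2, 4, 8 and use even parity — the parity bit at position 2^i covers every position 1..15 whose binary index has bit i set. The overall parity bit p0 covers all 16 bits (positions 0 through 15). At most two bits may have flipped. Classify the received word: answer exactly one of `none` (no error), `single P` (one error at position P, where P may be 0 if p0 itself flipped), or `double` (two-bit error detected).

s1: b1⊕b3⊕b5⊕b7⊕b9⊕b11⊕b13⊕b15 = 0⊕0⊕1⊕0⊕0⊕0⊕0⊕1 = 0
s2: b2⊕b3⊕b6⊕b7⊕b10⊕b11⊕b14⊕b15 = 0⊕0⊕0⊕0⊕0⊕0⊕1⊕1 = 0
s4: b4⊕b5⊕b6⊕b7⊕b12⊕b13⊕b14⊕b15 = 0⊕1⊕0⊕0⊕1⊕0⊕1⊕1 = 0
s8: b8⊕b9⊕b10⊕b11⊕b12⊕b13⊕b14⊕b15 = 1⊕0⊕0⊕0⊕1⊕0⊕1⊕1 = 0
Syndrome (s8...s1) = 0000 → position 0 (no error).
Overall parity (XOR of all 16 bits, including p0): 1⊕0⊕0⊕0⊕0⊕1⊕0⊕0⊕1⊕0⊕0⊕0⊕1⊕0⊕1⊕1 = 0
Overall=0, syndrome position=0 → no error.

none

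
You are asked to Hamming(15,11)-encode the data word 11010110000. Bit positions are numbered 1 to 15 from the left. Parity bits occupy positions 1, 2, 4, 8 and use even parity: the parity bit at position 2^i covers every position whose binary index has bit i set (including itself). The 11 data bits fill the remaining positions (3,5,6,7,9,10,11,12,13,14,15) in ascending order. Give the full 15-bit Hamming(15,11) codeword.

001010100110000

Place data bits at non-power-of-two positions: b3=1, b5=1, b6=0, b7=1, b9=0, b10=1, b11=1, b12=0, b13=0, b14=0, b15=0.
p1 = XOR of data positions {3,5,7,9,11,13,15} = 1⊕1⊕1⊕0⊕1⊕0⊕0 = 0
p2 = XOR of data positions {3,6,7,10,11,14,15} = 1⊕0⊕1⊕1⊕1⊕0⊕0 = 0
p4 = XOR of data positions {5,6,7,12,13,14,15} = 1⊕0⊕1⊕0⊕0⊕0⊕0 = 0
p8 = XOR of data positions {9,10,11,12,13,14,15} = 0⊕1⊕1⊕0⊕0⊕0⊕0 = 0
Codeword b1..b15 = 001010100110000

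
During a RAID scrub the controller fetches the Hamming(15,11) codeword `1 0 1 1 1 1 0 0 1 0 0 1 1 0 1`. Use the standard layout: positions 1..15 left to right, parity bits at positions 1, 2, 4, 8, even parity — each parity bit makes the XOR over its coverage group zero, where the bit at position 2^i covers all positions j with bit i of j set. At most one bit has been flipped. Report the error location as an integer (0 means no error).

2

s1: b1⊕b3⊕b5⊕b7⊕b9⊕b11⊕b13⊕b15 = 1⊕1⊕1⊕0⊕1⊕0⊕1⊕1 = 0
s2: b2⊕b3⊕b6⊕b7⊕b10⊕b11⊕b14⊕b15 = 0⊕1⊕1⊕0⊕0⊕0⊕0⊕1 = 1
s4: b4⊕b5⊕b6⊕b7⊕b12⊕b13⊕b14⊕b15 = 1⊕1⊕1⊕0⊕1⊕1⊕0⊕1 = 0
s8: b8⊕b9⊕b10⊕b11⊕b12⊕b13⊕b14⊕b15 = 0⊕1⊕0⊕0⊕1⊕1⊕0⊕1 = 0
Syndrome (s8...s1) = 0010 → position 2.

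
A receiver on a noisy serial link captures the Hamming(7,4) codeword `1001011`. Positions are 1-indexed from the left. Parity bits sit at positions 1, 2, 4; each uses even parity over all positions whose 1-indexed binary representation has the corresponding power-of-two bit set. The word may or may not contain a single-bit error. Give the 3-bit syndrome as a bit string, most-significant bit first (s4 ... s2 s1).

s1: b1⊕b3⊕b5⊕b7 = 1⊕0⊕0⊕1 = 0
s2: b2⊕b3⊕b6⊕b7 = 0⊕0⊕1⊕1 = 0
s4: b4⊕b5⊕b6⊕b7 = 1⊕0⊕1⊕1 = 1
Syndrome (s4...s1) = 100 → position 4.

100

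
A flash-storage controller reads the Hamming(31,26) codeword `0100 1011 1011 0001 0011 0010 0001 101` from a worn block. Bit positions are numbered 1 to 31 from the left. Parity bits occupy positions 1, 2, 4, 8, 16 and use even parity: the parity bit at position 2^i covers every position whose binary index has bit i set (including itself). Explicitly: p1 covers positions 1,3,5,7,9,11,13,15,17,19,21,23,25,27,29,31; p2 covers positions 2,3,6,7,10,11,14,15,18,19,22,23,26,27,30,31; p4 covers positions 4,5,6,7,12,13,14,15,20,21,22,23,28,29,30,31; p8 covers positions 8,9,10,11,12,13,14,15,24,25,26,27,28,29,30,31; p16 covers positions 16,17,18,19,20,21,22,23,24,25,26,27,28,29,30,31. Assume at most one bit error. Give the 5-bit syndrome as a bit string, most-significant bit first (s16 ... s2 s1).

11000

s1: b1⊕b3⊕b5⊕b7⊕b9⊕b11⊕b13⊕b15⊕b17⊕b19⊕b21⊕b23⊕b25⊕b27⊕b29⊕b31 = 0⊕0⊕1⊕1⊕1⊕1⊕0⊕0⊕0⊕1⊕0⊕1⊕0⊕0⊕1⊕1 = 0
s2: b2⊕b3⊕b6⊕b7⊕b10⊕b11⊕b14⊕b15⊕b18⊕b19⊕b22⊕b23⊕b26⊕b27⊕b30⊕b31 = 1⊕0⊕0⊕1⊕0⊕1⊕0⊕0⊕0⊕1⊕0⊕1⊕0⊕0⊕0⊕1 = 0
s4: b4⊕b5⊕b6⊕b7⊕b12⊕b13⊕b14⊕b15⊕b20⊕b21⊕b22⊕b23⊕b28⊕b29⊕b30⊕b31 = 0⊕1⊕0⊕1⊕1⊕0⊕0⊕0⊕1⊕0⊕0⊕1⊕1⊕1⊕0⊕1 = 0
s8: b8⊕b9⊕b10⊕b11⊕b12⊕b13⊕b14⊕b15⊕b24⊕b25⊕b26⊕b27⊕b28⊕b29⊕b30⊕b31 = 1⊕1⊕0⊕1⊕1⊕0⊕0⊕0⊕0⊕0⊕0⊕0⊕1⊕1⊕0⊕1 = 1
s16: b16⊕b17⊕b18⊕b19⊕b20⊕b21⊕b22⊕b23⊕b24⊕b25⊕b26⊕b27⊕b28⊕b29⊕b30⊕b31 = 1⊕0⊕0⊕1⊕1⊕0⊕0⊕1⊕0⊕0⊕0⊕0⊕1⊕1⊕0⊕1 = 1
Syndrome (s16...s1) = 11000 → position 24.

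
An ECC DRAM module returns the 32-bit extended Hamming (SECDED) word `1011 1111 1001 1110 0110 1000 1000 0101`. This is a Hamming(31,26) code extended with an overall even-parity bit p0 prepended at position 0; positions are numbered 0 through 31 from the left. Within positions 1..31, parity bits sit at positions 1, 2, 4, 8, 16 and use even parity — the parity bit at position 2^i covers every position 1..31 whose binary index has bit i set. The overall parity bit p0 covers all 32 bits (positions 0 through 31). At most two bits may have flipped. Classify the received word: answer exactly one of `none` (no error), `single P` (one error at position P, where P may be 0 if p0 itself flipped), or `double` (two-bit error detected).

none

s1: b1⊕b3⊕b5⊕b7⊕b9⊕b11⊕b13⊕b15⊕b17⊕b19⊕b21⊕b23⊕b25⊕b27⊕b29⊕b31 = 0⊕1⊕1⊕1⊕0⊕1⊕1⊕0⊕1⊕0⊕0⊕0⊕0⊕0⊕1⊕1 = 0
s2: b2⊕b3⊕b6⊕b7⊕b10⊕b11⊕b14⊕b15⊕b18⊕b19⊕b22⊕b23⊕b26⊕b27⊕b30⊕b31 = 1⊕1⊕1⊕1⊕0⊕1⊕1⊕0⊕1⊕0⊕0⊕0⊕0⊕0⊕0⊕1 = 0
s4: b4⊕b5⊕b6⊕b7⊕b12⊕b13⊕b14⊕b15⊕b20⊕b21⊕b22⊕b23⊕b28⊕b29⊕b30⊕b31 = 1⊕1⊕1⊕1⊕1⊕1⊕1⊕0⊕1⊕0⊕0⊕0⊕0⊕1⊕0⊕1 = 0
s8: b8⊕b9⊕b10⊕b11⊕b12⊕b13⊕b14⊕b15⊕b24⊕b25⊕b26⊕b27⊕b28⊕b29⊕b30⊕b31 = 1⊕0⊕0⊕1⊕1⊕1⊕1⊕0⊕1⊕0⊕0⊕0⊕0⊕1⊕0⊕1 = 0
s16: b16⊕b17⊕b18⊕b19⊕b20⊕b21⊕b22⊕b23⊕b24⊕b25⊕b26⊕b27⊕b28⊕b29⊕b30⊕b31 = 0⊕1⊕1⊕0⊕1⊕0⊕0⊕0⊕1⊕0⊕0⊕0⊕0⊕1⊕0⊕1 = 0
Syndrome (s16...s1) = 00000 → position 0 (no error).
Overall parity (XOR of all 32 bits, including p0): 1⊕0⊕1⊕1⊕1⊕1⊕1⊕1⊕1⊕0⊕0⊕1⊕1⊕1⊕1⊕0⊕0⊕1⊕1⊕0⊕1⊕0⊕0⊕0⊕1⊕0⊕0⊕0⊕0⊕1⊕0⊕1 = 0
Overall=0, syndrome position=0 → no error.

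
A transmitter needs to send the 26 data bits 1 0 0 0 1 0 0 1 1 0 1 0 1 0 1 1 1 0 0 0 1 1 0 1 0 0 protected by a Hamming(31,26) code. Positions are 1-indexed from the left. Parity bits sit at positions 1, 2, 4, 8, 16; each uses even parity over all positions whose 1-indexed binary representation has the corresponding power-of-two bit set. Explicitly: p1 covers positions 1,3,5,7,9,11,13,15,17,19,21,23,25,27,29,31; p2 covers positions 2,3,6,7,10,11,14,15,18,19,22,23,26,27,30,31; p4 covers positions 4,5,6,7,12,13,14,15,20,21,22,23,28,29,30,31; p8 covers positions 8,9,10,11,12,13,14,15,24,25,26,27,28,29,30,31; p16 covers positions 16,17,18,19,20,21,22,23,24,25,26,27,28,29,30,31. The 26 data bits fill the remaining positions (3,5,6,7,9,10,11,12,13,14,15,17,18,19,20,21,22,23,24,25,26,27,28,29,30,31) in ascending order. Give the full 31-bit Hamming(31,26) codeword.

Place data bits at non-power-of-two positions: b3=1, b5=0, b6=0, b7=0, b9=1, b10=0, b11=0, b12=1, b13=1, b14=0, b15=1, b17=0, b18=1, b19=0, b20=1, b21=1, b22=1, b23=0, b24=0, b25=0, b26=1, b27=1, b28=0, b29=1, b30=0, b31=0.
p1 = XOR of data positions {3,5,7,9,11,13,15,17,19,21,23,25,27,29,31} = 1⊕0⊕0⊕1⊕0⊕1⊕1⊕0⊕0⊕1⊕0⊕0⊕1⊕1⊕0 = 1
p2 = XOR of data positions {3,6,7,10,11,14,15,18,19,22,23,26,27,30,31} = 1⊕0⊕0⊕0⊕0⊕0⊕1⊕1⊕0⊕1⊕0⊕1⊕1⊕0⊕0 = 0
p4 = XOR of data positions {5,6,7,12,13,14,15,20,21,22,23,28,29,30,31} = 0⊕0⊕0⊕1⊕1⊕0⊕1⊕1⊕1⊕1⊕0⊕0⊕1⊕0⊕0 = 1
p8 = XOR of data positions {9,10,11,12,13,14,15,24,25,26,27,28,29,30,31} = 1⊕0⊕0⊕1⊕1⊕0⊕1⊕0⊕0⊕1⊕1⊕0⊕1⊕0⊕0 = 1
p16 = XOR of data positions {17,18,19,20,21,22,23,24,25,26,27,28,29,30,31} = 0⊕1⊕0⊕1⊕1⊕1⊕0⊕0⊕0⊕1⊕1⊕0⊕1⊕0⊕0 = 1
Codeword b1..b31 = 1011000110011011010111000110100

1011000110011011010111000110100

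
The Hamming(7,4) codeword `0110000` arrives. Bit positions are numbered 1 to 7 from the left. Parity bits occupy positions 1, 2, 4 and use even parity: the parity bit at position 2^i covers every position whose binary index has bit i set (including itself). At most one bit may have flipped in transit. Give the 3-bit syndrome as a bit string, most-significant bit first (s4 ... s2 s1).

001

s1: b1⊕b3⊕b5⊕b7 = 0⊕1⊕0⊕0 = 1
s2: b2⊕b3⊕b6⊕b7 = 1⊕1⊕0⊕0 = 0
s4: b4⊕b5⊕b6⊕b7 = 0⊕0⊕0⊕0 = 0
Syndrome (s4...s1) = 001 → position 1.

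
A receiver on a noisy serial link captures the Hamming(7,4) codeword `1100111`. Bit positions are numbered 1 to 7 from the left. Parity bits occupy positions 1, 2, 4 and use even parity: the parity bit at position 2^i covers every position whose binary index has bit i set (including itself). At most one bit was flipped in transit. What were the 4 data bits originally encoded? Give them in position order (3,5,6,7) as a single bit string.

s1: b1⊕b3⊕b5⊕b7 = 1⊕0⊕1⊕1 = 1
s2: b2⊕b3⊕b6⊕b7 = 1⊕0⊕1⊕1 = 1
s4: b4⊕b5⊕b6⊕b7 = 0⊕1⊕1⊕1 = 1
Syndrome (s4...s1) = 111 → position 7.
Flip bit 7: corrected codeword = 1100110
Data bits at positions 3,5,6,7: 0110

0110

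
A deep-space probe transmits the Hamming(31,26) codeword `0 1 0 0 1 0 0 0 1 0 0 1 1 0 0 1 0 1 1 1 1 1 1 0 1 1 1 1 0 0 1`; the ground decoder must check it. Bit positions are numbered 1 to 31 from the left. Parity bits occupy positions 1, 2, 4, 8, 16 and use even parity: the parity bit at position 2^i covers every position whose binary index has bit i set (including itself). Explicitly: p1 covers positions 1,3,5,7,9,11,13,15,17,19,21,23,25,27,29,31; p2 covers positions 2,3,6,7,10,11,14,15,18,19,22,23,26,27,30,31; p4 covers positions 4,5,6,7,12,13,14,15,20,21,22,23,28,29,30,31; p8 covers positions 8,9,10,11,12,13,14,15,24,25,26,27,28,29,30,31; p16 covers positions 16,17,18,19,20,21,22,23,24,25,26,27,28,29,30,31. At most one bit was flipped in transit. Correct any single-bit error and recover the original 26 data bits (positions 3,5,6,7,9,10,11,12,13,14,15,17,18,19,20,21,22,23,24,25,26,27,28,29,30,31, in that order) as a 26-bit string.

s1: b1⊕b3⊕b5⊕b7⊕b9⊕b11⊕b13⊕b15⊕b17⊕b19⊕b21⊕b23⊕b25⊕b27⊕b29⊕b31 = 0⊕0⊕1⊕0⊕1⊕0⊕1⊕0⊕0⊕1⊕1⊕1⊕1⊕1⊕0⊕1 = 1
s2: b2⊕b3⊕b6⊕b7⊕b10⊕b11⊕b14⊕b15⊕b18⊕b19⊕b22⊕b23⊕b26⊕b27⊕b30⊕b31 = 1⊕0⊕0⊕0⊕0⊕0⊕0⊕0⊕1⊕1⊕1⊕1⊕1⊕1⊕0⊕1 = 0
s4: b4⊕b5⊕b6⊕b7⊕b12⊕b13⊕b14⊕b15⊕b20⊕b21⊕b22⊕b23⊕b28⊕b29⊕b30⊕b31 = 0⊕1⊕0⊕0⊕1⊕1⊕0⊕0⊕1⊕1⊕1⊕1⊕1⊕0⊕0⊕1 = 1
s8: b8⊕b9⊕b10⊕b11⊕b12⊕b13⊕b14⊕b15⊕b24⊕b25⊕b26⊕b27⊕b28⊕b29⊕b30⊕b31 = 0⊕1⊕0⊕0⊕1⊕1⊕0⊕0⊕0⊕1⊕1⊕1⊕1⊕0⊕0⊕1 = 0
s16: b16⊕b17⊕b18⊕b19⊕b20⊕b21⊕b22⊕b23⊕b24⊕b25⊕b26⊕b27⊕b28⊕b29⊕b30⊕b31 = 1⊕0⊕1⊕1⊕1⊕1⊕1⊕1⊕0⊕1⊕1⊕1⊕1⊕0⊕0⊕1 = 0
Syndrome (s16...s1) = 00101 → position 5.
Flip bit 5: corrected codeword = 0100000010011001011111101111001
Data bits at positions 3,5,6,7,9,10,11,12,13,14,15,17,18,19,20,21,22,23,24,25,26,27,28,29,30,31: 00001001100011111101111001

00001001100011111101111001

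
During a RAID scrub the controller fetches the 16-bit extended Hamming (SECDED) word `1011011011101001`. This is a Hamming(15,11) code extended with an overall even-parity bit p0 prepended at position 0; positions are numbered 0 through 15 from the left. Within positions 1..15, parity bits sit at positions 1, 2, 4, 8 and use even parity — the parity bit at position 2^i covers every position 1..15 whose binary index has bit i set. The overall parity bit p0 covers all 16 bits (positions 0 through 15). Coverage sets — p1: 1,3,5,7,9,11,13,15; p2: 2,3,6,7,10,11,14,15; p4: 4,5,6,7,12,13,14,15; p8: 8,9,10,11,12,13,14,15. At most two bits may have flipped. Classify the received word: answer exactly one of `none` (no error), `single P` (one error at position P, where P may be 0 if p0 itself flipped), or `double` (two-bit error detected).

s1: b1⊕b3⊕b5⊕b7⊕b9⊕b11⊕b13⊕b15 = 0⊕1⊕1⊕0⊕1⊕0⊕0⊕1 = 0
s2: b2⊕b3⊕b6⊕b7⊕b10⊕b11⊕b14⊕b15 = 1⊕1⊕1⊕0⊕1⊕0⊕0⊕1 = 1
s4: b4⊕b5⊕b6⊕b7⊕b12⊕b13⊕b14⊕b15 = 0⊕1⊕1⊕0⊕1⊕0⊕0⊕1 = 0
s8: b8⊕b9⊕b10⊕b11⊕b12⊕b13⊕b14⊕b15 = 1⊕1⊕1⊕0⊕1⊕0⊕0⊕1 = 1
Syndrome (s8...s1) = 1010 → position 10.
Overall parity (XOR of all 16 bits, including p0): 1⊕0⊕1⊕1⊕0⊕1⊕1⊕0⊕1⊕1⊕1⊕0⊕1⊕0⊕0⊕1 = 0
Overall=0, syndrome position=10 → double-bit error detected (uncorrectable).

double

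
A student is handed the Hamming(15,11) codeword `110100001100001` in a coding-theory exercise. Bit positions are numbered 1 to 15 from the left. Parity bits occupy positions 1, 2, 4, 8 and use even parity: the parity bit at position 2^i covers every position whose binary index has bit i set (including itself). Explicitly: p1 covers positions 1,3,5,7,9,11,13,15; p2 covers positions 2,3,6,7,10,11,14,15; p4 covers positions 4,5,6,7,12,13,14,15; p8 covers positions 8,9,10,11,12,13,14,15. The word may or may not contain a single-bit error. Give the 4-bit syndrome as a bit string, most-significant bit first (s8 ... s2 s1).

1011

s1: b1⊕b3⊕b5⊕b7⊕b9⊕b11⊕b13⊕b15 = 1⊕0⊕0⊕0⊕1⊕0⊕0⊕1 = 1
s2: b2⊕b3⊕b6⊕b7⊕b10⊕b11⊕b14⊕b15 = 1⊕0⊕0⊕0⊕1⊕0⊕0⊕1 = 1
s4: b4⊕b5⊕b6⊕b7⊕b12⊕b13⊕b14⊕b15 = 1⊕0⊕0⊕0⊕0⊕0⊕0⊕1 = 0
s8: b8⊕b9⊕b10⊕b11⊕b12⊕b13⊕b14⊕b15 = 0⊕1⊕1⊕0⊕0⊕0⊕0⊕1 = 1
Syndrome (s8...s1) = 1011 → position 11.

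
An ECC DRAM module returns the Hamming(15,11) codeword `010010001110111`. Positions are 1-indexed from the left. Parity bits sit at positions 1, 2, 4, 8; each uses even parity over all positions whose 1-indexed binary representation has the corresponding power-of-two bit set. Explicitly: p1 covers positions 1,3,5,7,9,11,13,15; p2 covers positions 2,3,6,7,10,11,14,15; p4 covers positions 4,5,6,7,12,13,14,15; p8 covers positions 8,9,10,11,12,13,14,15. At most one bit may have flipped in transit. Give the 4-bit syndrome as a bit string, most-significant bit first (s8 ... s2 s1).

0011

s1: b1⊕b3⊕b5⊕b7⊕b9⊕b11⊕b13⊕b15 = 0⊕0⊕1⊕0⊕1⊕1⊕1⊕1 = 1
s2: b2⊕b3⊕b6⊕b7⊕b10⊕b11⊕b14⊕b15 = 1⊕0⊕0⊕0⊕1⊕1⊕1⊕1 = 1
s4: b4⊕b5⊕b6⊕b7⊕b12⊕b13⊕b14⊕b15 = 0⊕1⊕0⊕0⊕0⊕1⊕1⊕1 = 0
s8: b8⊕b9⊕b10⊕b11⊕b12⊕b13⊕b14⊕b15 = 0⊕1⊕1⊕1⊕0⊕1⊕1⊕1 = 0
Syndrome (s8...s1) = 0011 → position 3.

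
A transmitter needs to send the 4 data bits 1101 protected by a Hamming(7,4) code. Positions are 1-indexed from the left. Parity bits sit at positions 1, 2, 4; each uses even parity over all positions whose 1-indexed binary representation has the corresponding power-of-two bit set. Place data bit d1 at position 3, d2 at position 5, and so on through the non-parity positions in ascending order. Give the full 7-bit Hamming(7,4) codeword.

Place data bits at non-power-of-two positions: b3=1, b5=1, b6=0, b7=1.
p1 = XOR of data positions {3,5,7} = 1⊕1⊕1 = 1
p2 = XOR of data positions {3,6,7} = 1⊕0⊕1 = 0
p4 = XOR of data positions {5,6,7} = 1⊕0⊕1 = 0
Codeword b1..b7 = 1010101

1010101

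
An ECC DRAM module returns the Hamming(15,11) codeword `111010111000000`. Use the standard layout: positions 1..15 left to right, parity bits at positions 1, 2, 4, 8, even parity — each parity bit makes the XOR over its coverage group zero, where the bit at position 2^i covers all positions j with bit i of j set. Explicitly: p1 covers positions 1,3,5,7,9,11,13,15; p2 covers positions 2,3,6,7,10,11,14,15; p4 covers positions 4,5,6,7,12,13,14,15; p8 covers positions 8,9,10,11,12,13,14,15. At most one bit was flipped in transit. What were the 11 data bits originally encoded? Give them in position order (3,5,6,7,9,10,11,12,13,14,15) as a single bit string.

s1: b1⊕b3⊕b5⊕b7⊕b9⊕b11⊕b13⊕b15 = 1⊕1⊕1⊕1⊕1⊕0⊕0⊕0 = 1
s2: b2⊕b3⊕b6⊕b7⊕b10⊕b11⊕b14⊕b15 = 1⊕1⊕0⊕1⊕0⊕0⊕0⊕0 = 1
s4: b4⊕b5⊕b6⊕b7⊕b12⊕b13⊕b14⊕b15 = 0⊕1⊕0⊕1⊕0⊕0⊕0⊕0 = 0
s8: b8⊕b9⊕b10⊕b11⊕b12⊕b13⊕b14⊕b15 = 1⊕1⊕0⊕0⊕0⊕0⊕0⊕0 = 0
Syndrome (s8...s1) = 0011 → position 3.
Flip bit 3: corrected codeword = 110010111000000
Data bits at positions 3,5,6,7,9,10,11,12,13,14,15: 01011000000

01011000000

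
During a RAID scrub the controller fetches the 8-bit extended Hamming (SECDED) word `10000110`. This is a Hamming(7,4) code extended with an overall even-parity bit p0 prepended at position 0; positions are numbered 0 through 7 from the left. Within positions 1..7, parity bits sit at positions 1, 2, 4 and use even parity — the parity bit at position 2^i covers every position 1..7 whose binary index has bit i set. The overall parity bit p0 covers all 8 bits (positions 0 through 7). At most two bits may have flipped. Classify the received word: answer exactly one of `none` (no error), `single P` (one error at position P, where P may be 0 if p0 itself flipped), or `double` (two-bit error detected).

single 3

s1: b1⊕b3⊕b5⊕b7 = 0⊕0⊕1⊕0 = 1
s2: b2⊕b3⊕b6⊕b7 = 0⊕0⊕1⊕0 = 1
s4: b4⊕b5⊕b6⊕b7 = 0⊕1⊕1⊕0 = 0
Syndrome (s4...s1) = 011 → position 3.
Overall parity (XOR of all 8 bits, including p0): 1⊕0⊕0⊕0⊕0⊕1⊕1⊕0 = 1
Overall=1, syndrome position=3 → single-bit error at position 3.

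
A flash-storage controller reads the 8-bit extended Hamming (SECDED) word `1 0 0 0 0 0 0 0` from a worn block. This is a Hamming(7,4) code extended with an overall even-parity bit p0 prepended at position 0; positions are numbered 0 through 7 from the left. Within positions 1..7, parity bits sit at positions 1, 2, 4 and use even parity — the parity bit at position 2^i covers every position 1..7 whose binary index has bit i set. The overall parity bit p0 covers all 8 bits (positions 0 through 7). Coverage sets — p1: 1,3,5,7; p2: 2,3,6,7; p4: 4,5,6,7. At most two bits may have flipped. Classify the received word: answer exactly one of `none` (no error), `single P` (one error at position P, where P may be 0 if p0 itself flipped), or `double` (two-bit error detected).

single 0

s1: b1⊕b3⊕b5⊕b7 = 0⊕0⊕0⊕0 = 0
s2: b2⊕b3⊕b6⊕b7 = 0⊕0⊕0⊕0 = 0
s4: b4⊕b5⊕b6⊕b7 = 0⊕0⊕0⊕0 = 0
Syndrome (s4...s1) = 000 → position 0 (no error).
Overall parity (XOR of all 8 bits, including p0): 1⊕0⊕0⊕0⊕0⊕0⊕0⊕0 = 1
Overall=1, syndrome position=0 → single-bit error at position 0.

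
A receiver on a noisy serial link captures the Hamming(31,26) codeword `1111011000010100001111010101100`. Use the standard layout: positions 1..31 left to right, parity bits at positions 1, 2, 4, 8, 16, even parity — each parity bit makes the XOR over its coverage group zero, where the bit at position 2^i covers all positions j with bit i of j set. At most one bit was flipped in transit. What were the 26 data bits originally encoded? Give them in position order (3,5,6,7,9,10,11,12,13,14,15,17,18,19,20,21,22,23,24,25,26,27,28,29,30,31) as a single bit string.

s1: b1⊕b3⊕b5⊕b7⊕b9⊕b11⊕b13⊕b15⊕b17⊕b19⊕b21⊕b23⊕b25⊕b27⊕b29⊕b31 = 1⊕1⊕0⊕1⊕0⊕0⊕0⊕0⊕0⊕1⊕1⊕0⊕0⊕0⊕1⊕0 = 0
s2: b2⊕b3⊕b6⊕b7⊕b10⊕b11⊕b14⊕b15⊕b18⊕b19⊕b22⊕b23⊕b26⊕b27⊕b30⊕b31 = 1⊕1⊕1⊕1⊕0⊕0⊕1⊕0⊕0⊕1⊕1⊕0⊕1⊕0⊕0⊕0 = 0
s4: b4⊕b5⊕b6⊕b7⊕b12⊕b13⊕b14⊕b15⊕b20⊕b21⊕b22⊕b23⊕b28⊕b29⊕b30⊕b31 = 1⊕0⊕1⊕1⊕1⊕0⊕1⊕0⊕1⊕1⊕1⊕0⊕1⊕1⊕0⊕0 = 0
s8: b8⊕b9⊕b10⊕b11⊕b12⊕b13⊕b14⊕b15⊕b24⊕b25⊕b26⊕b27⊕b28⊕b29⊕b30⊕b31 = 0⊕0⊕0⊕0⊕1⊕0⊕1⊕0⊕1⊕0⊕1⊕0⊕1⊕1⊕0⊕0 = 0
s16: b16⊕b17⊕b18⊕b19⊕b20⊕b21⊕b22⊕b23⊕b24⊕b25⊕b26⊕b27⊕b28⊕b29⊕b30⊕b31 = 0⊕0⊕0⊕1⊕1⊕1⊕1⊕0⊕1⊕0⊕1⊕0⊕1⊕1⊕0⊕0 = 0
Syndrome (s16...s1) = 00000 → position 0 (no error).
No correction needed.
Data bits at positions 3,5,6,7,9,10,11,12,13,14,15,17,18,19,20,21,22,23,24,25,26,27,28,29,30,31: 10110001010001111010101100

10110001010001111010101100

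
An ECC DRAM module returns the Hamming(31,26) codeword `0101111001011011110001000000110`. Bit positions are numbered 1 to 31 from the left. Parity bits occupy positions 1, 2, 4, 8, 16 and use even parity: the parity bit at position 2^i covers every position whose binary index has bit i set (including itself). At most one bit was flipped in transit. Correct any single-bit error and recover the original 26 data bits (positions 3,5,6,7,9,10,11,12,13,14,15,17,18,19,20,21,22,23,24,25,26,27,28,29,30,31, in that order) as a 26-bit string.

01110101101110001000000110

s1: b1⊕b3⊕b5⊕b7⊕b9⊕b11⊕b13⊕b15⊕b17⊕b19⊕b21⊕b23⊕b25⊕b27⊕b29⊕b31 = 0⊕0⊕1⊕1⊕0⊕0⊕1⊕1⊕1⊕0⊕0⊕0⊕0⊕0⊕1⊕0 = 0
s2: b2⊕b3⊕b6⊕b7⊕b10⊕b11⊕b14⊕b15⊕b18⊕b19⊕b22⊕b23⊕b26⊕b27⊕b30⊕b31 = 1⊕0⊕1⊕1⊕1⊕0⊕0⊕1⊕1⊕0⊕1⊕0⊕0⊕0⊕1⊕0 = 0
s4: b4⊕b5⊕b6⊕b7⊕b12⊕b13⊕b14⊕b15⊕b20⊕b21⊕b22⊕b23⊕b28⊕b29⊕b30⊕b31 = 1⊕1⊕1⊕1⊕1⊕1⊕0⊕1⊕0⊕0⊕1⊕0⊕0⊕1⊕1⊕0 = 0
s8: b8⊕b9⊕b10⊕b11⊕b12⊕b13⊕b14⊕b15⊕b24⊕b25⊕b26⊕b27⊕b28⊕b29⊕b30⊕b31 = 0⊕0⊕1⊕0⊕1⊕1⊕0⊕1⊕0⊕0⊕0⊕0⊕0⊕1⊕1⊕0 = 0
s16: b16⊕b17⊕b18⊕b19⊕b20⊕b21⊕b22⊕b23⊕b24⊕b25⊕b26⊕b27⊕b28⊕b29⊕b30⊕b31 = 1⊕1⊕1⊕0⊕0⊕0⊕1⊕0⊕0⊕0⊕0⊕0⊕0⊕1⊕1⊕0 = 0
Syndrome (s16...s1) = 00000 → position 0 (no error).
No correction needed.
Data bits at positions 3,5,6,7,9,10,11,12,13,14,15,17,18,19,20,21,22,23,24,25,26,27,28,29,30,31: 01110101101110001000000110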